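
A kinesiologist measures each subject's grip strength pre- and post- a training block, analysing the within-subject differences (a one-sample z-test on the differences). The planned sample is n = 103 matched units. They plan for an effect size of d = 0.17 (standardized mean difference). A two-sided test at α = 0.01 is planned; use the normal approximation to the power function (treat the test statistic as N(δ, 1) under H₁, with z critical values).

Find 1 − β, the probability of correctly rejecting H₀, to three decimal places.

Power ≈ 0.198

Noncentrality parameter: δ = d·√n = 0.17 × √103 = 1.7253
Two-sided α = 0.01 → critical value z_{0.005} = 2.576.
Power = Φ(δ − 2.576) + Φ(−δ − 2.576) = Φ(-0.851) + Φ(-4.301) = 0.1975 + 0.0000 = 0.1975.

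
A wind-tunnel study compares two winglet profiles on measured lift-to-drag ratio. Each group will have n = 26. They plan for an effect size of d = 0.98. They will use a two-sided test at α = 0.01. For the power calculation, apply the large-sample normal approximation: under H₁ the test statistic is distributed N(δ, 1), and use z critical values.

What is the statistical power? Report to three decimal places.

Noncentrality parameter: δ = d·√(n/2) = 0.98 × √(26/2) = 3.5334
Critical value for a two-sided test at α = 0.01: z_{α/2} = 2.576.
Power = Φ(δ − 2.576) + Φ(−δ − 2.576) = Φ(0.958) + Φ(-6.109) = 0.8309 + 0.0000 = 0.8309.

Power ≈ 0.831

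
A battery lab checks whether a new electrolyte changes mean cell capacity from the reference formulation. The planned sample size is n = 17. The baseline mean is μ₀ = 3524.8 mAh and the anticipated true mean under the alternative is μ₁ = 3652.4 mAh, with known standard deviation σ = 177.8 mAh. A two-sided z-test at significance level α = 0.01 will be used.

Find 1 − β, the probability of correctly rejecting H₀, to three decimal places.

Power ≈ 0.649

Standardized effect: d = |μ₁ − μ₀| / σ = |3652.4 − 3524.8| / 177.8 = 0.7177
Noncentrality parameter: δ = d·√n = 0.7177 × √17 = 2.9590
Two-sided α = 0.01 → critical value z_{0.005} = 2.576.
Power = Φ(δ − 2.576) + Φ(−δ − 2.576) = Φ(0.383) + Φ(-5.535) = 0.6492 + 0.0000 = 0.6492.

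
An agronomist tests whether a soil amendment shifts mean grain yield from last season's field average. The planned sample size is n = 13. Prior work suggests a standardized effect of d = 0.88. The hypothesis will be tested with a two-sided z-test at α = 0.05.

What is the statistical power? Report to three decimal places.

Power ≈ 0.887

Noncentrality parameter: δ = d·√n = 0.88 × √13 = 3.1729
Critical value for a two-sided test at α = 0.05: z_{α/2} = 1.960.
Power = Φ(δ − 1.960) + Φ(−δ − 1.960) = Φ(1.213) + Φ(-5.133) = 0.8874 + 0.0000 = 0.8874.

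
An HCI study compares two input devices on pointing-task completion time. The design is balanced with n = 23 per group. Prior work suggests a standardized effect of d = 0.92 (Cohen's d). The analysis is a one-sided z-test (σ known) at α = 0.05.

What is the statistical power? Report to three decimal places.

Power ≈ 0.930

Noncentrality parameter: δ = d·√(n/2) = 0.92 × √(23/2) = 3.1199
Critical value for a one-sided test at α = 0.05: z_α = 1.645.
Power = Φ(δ − 1.645) = Φ(1.475) = 0.9299.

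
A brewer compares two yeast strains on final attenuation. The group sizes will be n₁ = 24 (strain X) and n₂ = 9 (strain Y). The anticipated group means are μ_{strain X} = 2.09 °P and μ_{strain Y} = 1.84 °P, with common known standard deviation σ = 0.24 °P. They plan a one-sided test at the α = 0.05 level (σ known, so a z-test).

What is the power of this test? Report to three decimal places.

Power ≈ 0.846

Standardized effect: d = |μ_{strain X} − μ_{strain Y}| / σ = |2.09 − 1.84| / 0.24 = 1.0417
Noncentrality parameter: λ = d / √(1/n₁ + 1/n₂) = 1.0417 / √(1/24 + 1/9) = 2.6650
Critical value for a one-sided test at α = 0.05: z_α = 1.645.
Power = Φ(λ − 1.645) = Φ(1.020) = 0.8462.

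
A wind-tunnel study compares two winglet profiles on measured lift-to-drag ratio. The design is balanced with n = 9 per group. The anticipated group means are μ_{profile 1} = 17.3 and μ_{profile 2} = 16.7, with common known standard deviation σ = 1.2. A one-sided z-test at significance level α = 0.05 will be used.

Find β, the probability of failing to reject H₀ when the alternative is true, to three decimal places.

β ≈ 0.720

Standardized effect: d = |μ_{profile 1} − μ_{profile 2}| / σ = |17.3 − 16.7| / 1.2 = 0.5000
Noncentrality parameter: δ = d·√(n/2) = 0.5000 × √(9/2) = 1.0607
Critical value for a one-sided test at α = 0.05: z_α = 1.645.
Power = P(Z > 1.645 − δ) = Φ(-0.584) = 0.2795.
Type II error: β = 1 − power = 1 − 0.2795 = 0.7205.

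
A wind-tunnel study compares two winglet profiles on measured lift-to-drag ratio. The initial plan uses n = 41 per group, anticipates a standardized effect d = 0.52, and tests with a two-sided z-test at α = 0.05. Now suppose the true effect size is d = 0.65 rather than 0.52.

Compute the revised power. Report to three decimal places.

With d = 0.65: δ = d·√(n/2) = 0.65 × √(41/2) = 2.9430. Critical value z_{0.025} = 1.960.
Revised power = Φ(δ − 1.960) + Φ(−δ − 1.960) = Φ(0.983) + Φ(-4.903) = 0.8372 + 0.0000 = 0.8372.

Power ≈ 0.837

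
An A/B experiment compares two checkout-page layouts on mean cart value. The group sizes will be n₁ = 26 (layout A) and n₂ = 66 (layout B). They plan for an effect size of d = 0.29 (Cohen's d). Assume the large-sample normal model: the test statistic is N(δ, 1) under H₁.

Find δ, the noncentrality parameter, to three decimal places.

The noncentrality parameter scales effect size by the design's sample-size factor: δ = d / √(1/n₁ + 1/n₂) = 0.29 / √(1/26 + 1/66) = 1.2525

δ ≈ 1.252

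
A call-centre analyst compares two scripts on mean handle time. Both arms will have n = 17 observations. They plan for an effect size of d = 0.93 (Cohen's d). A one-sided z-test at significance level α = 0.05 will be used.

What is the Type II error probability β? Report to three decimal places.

Noncentrality parameter: δ = d·√(n/2) = 0.93 × √(17/2) = 2.7114
Critical value for a one-sided test at α = 0.05: z_α = 1.645.
Power = P(Z > 1.645 − δ) = Φ(1.067) = 0.8569.
Type II error: β = 1 − power = 1 − 0.8569 = 0.1431.

β ≈ 0.143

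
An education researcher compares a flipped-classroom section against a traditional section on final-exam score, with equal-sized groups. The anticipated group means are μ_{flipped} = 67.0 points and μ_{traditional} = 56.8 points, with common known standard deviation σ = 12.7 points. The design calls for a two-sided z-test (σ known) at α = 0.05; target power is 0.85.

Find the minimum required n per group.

n = 28 per group

Standardized effect: d = |μ_{flipped} − μ_{traditional}| / σ = |67.0 − 56.8| / 12.7 = 0.8031
For power 0.85 need Φ(δ − z_{0.025}) = 0.85, so δ = z_{0.025} + z_{0.15} = 1.960 + 1.036 = 2.996.
(The Φ(−δ − z_{α/2}) term is vanishingly small for δ > 0 and is dropped in the standard sample-size formula.)
δ = d·√(n/2) ⇒ n = 2(δ/d)² = 2 × (2.996 / 0.8031)² = 27.84.
Round up to the next whole unit.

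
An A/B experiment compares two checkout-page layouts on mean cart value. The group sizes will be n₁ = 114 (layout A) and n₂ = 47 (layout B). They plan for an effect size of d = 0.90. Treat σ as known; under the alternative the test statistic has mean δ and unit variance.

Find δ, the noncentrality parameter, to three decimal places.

δ ≈ 5.192

δ = d / √(1/n₁ + 1/n₂) = 0.90 / √(1/114 + 1/47) = 5.1920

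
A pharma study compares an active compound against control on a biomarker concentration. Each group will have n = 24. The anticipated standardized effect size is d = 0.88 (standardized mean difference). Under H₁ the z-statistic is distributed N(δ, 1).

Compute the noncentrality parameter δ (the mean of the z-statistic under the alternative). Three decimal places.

δ = d·√(n/2) = 0.88 × √(24/2) = 3.0484

δ ≈ 3.048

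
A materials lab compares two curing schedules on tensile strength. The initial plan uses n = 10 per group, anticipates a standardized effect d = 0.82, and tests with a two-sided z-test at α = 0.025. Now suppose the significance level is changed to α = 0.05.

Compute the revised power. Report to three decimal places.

Power ≈ 0.450

δ = d·√(n/2) = 0.82 × √(10/2) = 1.8336 (unchanged). New critical value: z_{0.025} = 1.960.
Revised power = Φ(δ − 1.960) + Φ(−δ − 1.960) = Φ(-0.126) + Φ(-3.794) = 0.4497 + 0.0001 = 0.4498.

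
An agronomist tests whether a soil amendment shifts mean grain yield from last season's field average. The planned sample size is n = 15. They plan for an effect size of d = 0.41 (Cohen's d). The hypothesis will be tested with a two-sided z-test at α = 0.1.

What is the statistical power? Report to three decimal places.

Noncentrality parameter: δ = d·√n = 0.41 × √15 = 1.5879
Critical value for a two-sided test at α = 0.1: z_{α/2} = 1.645.
Power = Φ(δ − 1.645) + Φ(−δ − 1.645) = Φ(-0.057) + Φ(-3.233) = 0.4773 + 0.0006 = 0.4779.

Power ≈ 0.478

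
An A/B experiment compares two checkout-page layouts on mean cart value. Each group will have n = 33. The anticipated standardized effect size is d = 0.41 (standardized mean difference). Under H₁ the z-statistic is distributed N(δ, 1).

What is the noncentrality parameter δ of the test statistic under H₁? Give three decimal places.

The noncentrality parameter scales effect size by the design's sample-size factor: δ = d·√(n/2) = 0.41 × √(33/2) = 1.6654

δ ≈ 1.665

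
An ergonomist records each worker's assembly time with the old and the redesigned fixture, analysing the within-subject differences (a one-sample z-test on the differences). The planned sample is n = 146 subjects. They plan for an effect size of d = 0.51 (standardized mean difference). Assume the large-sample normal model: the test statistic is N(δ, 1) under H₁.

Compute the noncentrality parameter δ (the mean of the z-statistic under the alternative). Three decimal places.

δ ≈ 6.162

δ = d·√n = 0.51 × √146 = 6.1624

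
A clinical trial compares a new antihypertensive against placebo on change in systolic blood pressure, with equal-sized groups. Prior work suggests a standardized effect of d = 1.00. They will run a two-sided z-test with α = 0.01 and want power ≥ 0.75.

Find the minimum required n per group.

For power 0.75 need Φ(δ − z_{0.005}) = 0.75, so δ = z_{0.005} + z_{0.25} = 2.576 + 0.674 = 3.250.
(For δ > 0 the lower-tail rejection region contributes negligibly to power, so the one-term inversion is standard.)
δ = d·√(n/2) ⇒ n = 2(δ/d)² = 2 × (3.250 / 1.00)² = 21.13.
Rounding up, n = 22 per group.

n = 22 per group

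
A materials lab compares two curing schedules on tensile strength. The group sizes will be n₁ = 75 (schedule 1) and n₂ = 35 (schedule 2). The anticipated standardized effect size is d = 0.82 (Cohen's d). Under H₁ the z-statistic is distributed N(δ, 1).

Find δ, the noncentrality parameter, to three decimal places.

δ ≈ 4.006

The noncentrality parameter scales effect size by the design's sample-size factor: δ = d / √(1/n₁ + 1/n₂) = 0.82 / √(1/75 + 1/35) = 4.0057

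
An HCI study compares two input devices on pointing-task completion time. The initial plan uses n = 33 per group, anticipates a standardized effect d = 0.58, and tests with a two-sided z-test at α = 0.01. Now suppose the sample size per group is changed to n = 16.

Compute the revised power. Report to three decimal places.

Power ≈ 0.175

With n = 16 per group: δ = d·√(n/2) = 0.58 × √(16/2) = 1.6405. Critical value z_{0.005} = 2.576.
Revised power = Φ(δ − 2.576) + Φ(−δ − 2.576) = Φ(-0.935) + Φ(-4.216) = 0.1748 + 0.0000 = 0.1748.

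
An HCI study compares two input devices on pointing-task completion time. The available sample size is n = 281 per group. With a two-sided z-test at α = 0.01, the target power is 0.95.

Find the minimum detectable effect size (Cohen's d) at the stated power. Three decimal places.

d ≈ 0.356

Required noncentrality: δ = z_{0.005} + z_{0.05} = 2.576 + 1.645 = 4.221.
(The second rejection-region term Φ(−δ − z_{α/2}) is negligible and dropped.)
δ = d·√(n/2) ⇒ d = δ/√(n/2) = 4.221/√(281/2) = 0.3561.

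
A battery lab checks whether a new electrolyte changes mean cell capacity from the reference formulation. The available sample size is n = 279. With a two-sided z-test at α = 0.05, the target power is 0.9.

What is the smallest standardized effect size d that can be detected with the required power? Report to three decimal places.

Need Φ(δ − 1.960) = 0.9, so δ = 1.960 + 1.282 = 3.242.
(The second rejection-region term Φ(−δ − z_{α/2}) is negligible and dropped.)
δ = d·√n ⇒ d = δ/√n = 3.242/√279 = 0.1941.

d ≈ 0.194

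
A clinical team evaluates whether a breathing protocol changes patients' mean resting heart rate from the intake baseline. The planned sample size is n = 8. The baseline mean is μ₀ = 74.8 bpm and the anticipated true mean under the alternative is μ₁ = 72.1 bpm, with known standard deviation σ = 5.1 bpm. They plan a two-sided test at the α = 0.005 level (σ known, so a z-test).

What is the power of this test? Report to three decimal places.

Standardized effect: d = |μ₁ − μ₀| / σ = |72.1 − 74.8| / 5.1 = 0.5294
Noncentrality parameter: δ = d·√n = 0.5294 × √8 = 1.4974
Critical value for a two-sided test at α = 0.005: z_{α/2} = 2.807.
Power = Φ(δ − 2.807) + Φ(−δ − 2.807) = Φ(-1.310) + Φ(-4.304) = 0.0952 + 0.0000 = 0.0952.

Power ≈ 0.095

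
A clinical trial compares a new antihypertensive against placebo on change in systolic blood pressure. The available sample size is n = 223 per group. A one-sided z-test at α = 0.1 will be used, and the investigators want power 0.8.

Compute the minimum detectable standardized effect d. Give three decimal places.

d ≈ 0.201

Required noncentrality: δ = z_{0.1} + z_{0.20} = 1.282 + 0.842 = 2.123.
δ = d·√(n/2) ⇒ d = δ/√(n/2) = 2.123/√(223/2) = 0.2011.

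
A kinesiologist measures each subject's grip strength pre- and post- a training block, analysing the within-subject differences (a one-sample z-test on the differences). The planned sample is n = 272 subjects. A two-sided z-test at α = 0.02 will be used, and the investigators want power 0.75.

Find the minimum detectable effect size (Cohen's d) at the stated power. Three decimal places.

Required noncentrality: δ = z_{0.01} + z_{0.25} = 2.326 + 0.674 = 3.001.
(Lower-tail contribution to power is negligible for δ > 0.)
δ = d·√n ⇒ d = δ/√n = 3.001/√272 = 0.1820.

d ≈ 0.182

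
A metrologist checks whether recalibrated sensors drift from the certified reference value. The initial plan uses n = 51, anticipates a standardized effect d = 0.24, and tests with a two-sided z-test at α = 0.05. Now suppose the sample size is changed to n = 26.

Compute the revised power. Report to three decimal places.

Power ≈ 0.232

With n = 26: δ = d·√n = 0.24 × √26 = 1.2238. Critical value z_{0.025} = 1.960.
Revised power = Φ(δ − 1.960) + Φ(−δ − 1.960) = Φ(-0.736) + Φ(-3.184) = 0.2308 + 0.0007 = 0.2315.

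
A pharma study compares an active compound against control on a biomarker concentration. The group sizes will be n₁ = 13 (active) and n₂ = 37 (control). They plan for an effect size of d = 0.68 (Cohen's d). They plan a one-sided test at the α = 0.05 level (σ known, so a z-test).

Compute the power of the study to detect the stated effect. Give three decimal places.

Power ≈ 0.679

Noncentrality parameter: δ = d / √(1/n₁ + 1/n₂) = 0.68 / √(1/13 + 1/37) = 2.1091
One-sided α = 0.05 → critical value z_{0.05} = 1.645.
Power = Φ(δ − 1.645) = Φ(0.464) = 0.6788.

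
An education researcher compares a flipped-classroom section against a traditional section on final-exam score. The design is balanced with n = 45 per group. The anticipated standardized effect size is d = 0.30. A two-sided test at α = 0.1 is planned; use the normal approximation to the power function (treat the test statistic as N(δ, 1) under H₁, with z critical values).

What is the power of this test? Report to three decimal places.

Noncentrality parameter: δ = d·√(n/2) = 0.30 × √(45/2) = 1.4230
Critical value for a two-sided test at α = 0.1: z_{α/2} = 1.645.
Power = Φ(δ − 1.645) + Φ(−δ − 1.645) = Φ(-0.222) + Φ(-3.068) = 0.4122 + 0.0011 = 0.4133.

Power ≈ 0.413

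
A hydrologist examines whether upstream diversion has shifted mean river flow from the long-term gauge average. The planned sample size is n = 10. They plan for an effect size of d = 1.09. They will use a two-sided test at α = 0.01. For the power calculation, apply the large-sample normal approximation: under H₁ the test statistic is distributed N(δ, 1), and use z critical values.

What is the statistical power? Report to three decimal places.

Noncentrality parameter: δ = d·√n = 1.09 × √10 = 3.4469
Critical value for a two-sided test at α = 0.01: z_{α/2} = 2.576.
Power = Φ(δ − 2.576) + Φ(−δ − 2.576) = Φ(0.871) + Φ(-6.023) = 0.8081 + 0.0000 = 0.8081.

Power ≈ 0.808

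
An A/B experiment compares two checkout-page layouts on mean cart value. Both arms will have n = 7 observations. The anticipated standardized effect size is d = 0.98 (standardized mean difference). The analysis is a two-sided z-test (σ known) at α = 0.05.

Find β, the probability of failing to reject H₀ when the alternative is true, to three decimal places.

β ≈ 0.550

Noncentrality parameter: δ = d·√(n/2) = 0.98 × √(7/2) = 1.8334
Two-sided α = 0.05 → critical value z_{0.025} = 1.960.
Power = Φ(δ − 1.960) + Φ(−δ − 1.960) = Φ(-0.127) + Φ(-3.793) = 0.4496 + 0.0001 = 0.4497.
Type II error: β = 1 − power = 1 − 0.4497 = 0.5503.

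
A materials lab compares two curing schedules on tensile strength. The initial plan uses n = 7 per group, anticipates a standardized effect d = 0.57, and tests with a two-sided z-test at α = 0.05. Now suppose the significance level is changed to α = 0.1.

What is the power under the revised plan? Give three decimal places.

δ = d·√(n/2) = 0.57 × √(7/2) = 1.0664 (unchanged). New critical value: z_{0.05} = 1.645.
Revised power = Φ(δ − 1.645) + Φ(−δ − 1.645) = Φ(-0.578) + Φ(-2.711) = 0.2815 + 0.0034 = 0.2848.

Power ≈ 0.285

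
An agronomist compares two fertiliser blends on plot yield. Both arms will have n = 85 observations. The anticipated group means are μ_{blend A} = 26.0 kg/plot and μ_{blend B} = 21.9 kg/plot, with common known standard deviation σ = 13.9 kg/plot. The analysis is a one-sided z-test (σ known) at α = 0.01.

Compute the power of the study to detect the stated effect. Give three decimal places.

Standardized effect: d = |μ_{blend A} − μ_{blend B}| / σ = |26.0 − 21.9| / 13.9 = 0.2950
Noncentrality parameter: δ = d·√(n/2) = 0.2950 × √(85/2) = 1.9229
Critical value for a one-sided test at α = 0.01: z_α = 2.326.
Power = Φ(δ − 2.326) = Φ(-0.403) = 0.3433.

Power ≈ 0.343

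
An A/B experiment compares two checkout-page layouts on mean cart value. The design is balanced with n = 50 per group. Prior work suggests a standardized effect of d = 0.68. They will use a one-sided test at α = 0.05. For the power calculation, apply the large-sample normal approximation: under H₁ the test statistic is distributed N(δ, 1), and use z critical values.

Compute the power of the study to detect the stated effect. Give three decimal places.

Noncentrality parameter: δ = d·√(n/2) = 0.68 × √(50/2) = 3.4000
One-sided α = 0.05 → critical value z_{0.05} = 1.645.
Power = Φ(δ − 1.645) = Φ(1.755) = 0.9604.

Power ≈ 0.960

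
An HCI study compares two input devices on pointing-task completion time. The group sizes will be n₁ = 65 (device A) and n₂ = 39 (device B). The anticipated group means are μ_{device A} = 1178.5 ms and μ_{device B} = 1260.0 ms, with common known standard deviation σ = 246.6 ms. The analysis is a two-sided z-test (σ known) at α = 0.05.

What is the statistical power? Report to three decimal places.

Power ≈ 0.372

Standardized effect: d = |μ_{device A} − μ_{device B}| / σ = |1178.5 − 1260.0| / 246.6 = 0.3305
Noncentrality parameter: δ = d / √(1/n₁ + 1/n₂) = 0.3305 / √(1/65 + 1/39) = 1.6317
Critical value for a two-sided test at α = 0.05: z_{α/2} = 1.960.
Power = Φ(δ − 1.960) + Φ(−δ − 1.960) = Φ(-0.328) + Φ(-3.592) = 0.3714 + 0.0002 = 0.3715.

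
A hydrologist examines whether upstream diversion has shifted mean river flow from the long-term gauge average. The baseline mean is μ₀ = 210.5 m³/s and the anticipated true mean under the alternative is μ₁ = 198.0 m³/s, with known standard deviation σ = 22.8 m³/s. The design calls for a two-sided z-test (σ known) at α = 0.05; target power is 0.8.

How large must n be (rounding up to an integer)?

Standardized effect: d = |μ₁ − μ₀| / σ = |198.0 − 210.5| / 22.8 = 0.5482
Set Φ(δ − 1.960) = 0.8; then δ − 1.960 = Φ⁻¹(0.8) = 0.842, giving δ = 2.802.
(For δ > 0 the lower-tail rejection region contributes negligibly to power, so the one-term inversion is standard.)
δ = d·√n ⇒ n = (δ/d)² = (2.802 / 0.5482)² = 26.11.
Round up to the next whole unit.

n = 27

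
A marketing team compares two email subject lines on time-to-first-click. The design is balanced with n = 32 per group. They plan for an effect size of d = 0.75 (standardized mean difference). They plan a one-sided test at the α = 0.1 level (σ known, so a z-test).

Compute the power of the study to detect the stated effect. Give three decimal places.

Noncentrality parameter: δ = d·√(n/2) = 0.75 × √(32/2) = 3.0000
Critical value for a one-sided test at α = 0.1: z_α = 1.282.
Power = Φ(δ − 1.282) = Φ(1.718) = 0.9571.

Power ≈ 0.957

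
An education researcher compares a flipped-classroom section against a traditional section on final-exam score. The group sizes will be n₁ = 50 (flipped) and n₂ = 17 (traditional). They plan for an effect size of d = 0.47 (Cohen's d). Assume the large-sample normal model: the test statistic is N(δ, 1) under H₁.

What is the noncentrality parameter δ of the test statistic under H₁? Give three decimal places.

δ ≈ 1.674

δ = d / √(1/n₁ + 1/n₂) = 0.47 / √(1/50 + 1/17) = 1.6741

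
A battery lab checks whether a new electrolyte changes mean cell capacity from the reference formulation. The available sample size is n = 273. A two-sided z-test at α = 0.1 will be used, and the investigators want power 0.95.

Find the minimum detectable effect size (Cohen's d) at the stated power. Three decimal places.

d ≈ 0.199

Required noncentrality: δ = z_{0.05} + z_{0.05} = 1.645 + 1.645 = 3.290.
(Lower-tail contribution to power is negligible for δ > 0.)
δ = d·√n ⇒ d = δ/√n = 3.290/√273 = 0.1991.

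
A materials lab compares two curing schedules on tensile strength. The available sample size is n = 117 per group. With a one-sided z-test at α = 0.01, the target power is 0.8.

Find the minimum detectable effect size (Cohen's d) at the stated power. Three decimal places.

d ≈ 0.414

Need Φ(δ − 2.326) = 0.8, so δ = 2.326 + 0.842 = 3.168.
δ = d·√(n/2) ⇒ d = δ/√(n/2) = 3.168/√(117/2) = 0.4142.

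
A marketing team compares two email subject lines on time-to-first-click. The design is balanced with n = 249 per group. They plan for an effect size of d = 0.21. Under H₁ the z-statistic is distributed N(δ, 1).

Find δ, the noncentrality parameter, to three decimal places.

δ = d·√(n/2) = 0.21 × √(249/2) = 2.3432

δ ≈ 2.343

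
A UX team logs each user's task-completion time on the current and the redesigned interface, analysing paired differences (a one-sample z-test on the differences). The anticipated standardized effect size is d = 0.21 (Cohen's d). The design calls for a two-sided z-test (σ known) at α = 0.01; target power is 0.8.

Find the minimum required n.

For power 0.8 need Φ(δ − z_{0.005}) = 0.8, so δ = z_{0.005} + z_{0.20} = 2.576 + 0.842 = 3.417.
(Ignoring the negligible lower-tail rejection probability gives the usual closed-form inversion.)
δ = d·√n ⇒ n = (δ/d)² = (3.417 / 0.21)² = 264.83.
Rounding up, n = 265.

n = 265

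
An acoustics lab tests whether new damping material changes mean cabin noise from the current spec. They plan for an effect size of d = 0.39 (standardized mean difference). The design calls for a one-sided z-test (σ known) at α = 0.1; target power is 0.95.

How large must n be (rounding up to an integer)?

Set Φ(δ − 1.282) = 0.95; then δ − 1.282 = Φ⁻¹(0.95) = 1.645, giving δ = 2.926.
δ = d·√n ⇒ n = (δ/d)² = (2.926 / 0.39)² = 56.30.
Rounding up, n = 57.

n = 57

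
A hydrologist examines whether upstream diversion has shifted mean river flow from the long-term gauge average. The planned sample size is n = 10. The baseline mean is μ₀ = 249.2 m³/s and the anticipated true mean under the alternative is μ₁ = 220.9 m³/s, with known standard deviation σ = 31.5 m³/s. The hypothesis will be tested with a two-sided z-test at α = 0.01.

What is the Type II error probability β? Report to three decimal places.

Standardized effect: d = |μ₁ − μ₀| / σ = |220.9 − 249.2| / 31.5 = 0.8984
Noncentrality parameter: δ = d·√n = 0.8984 × √10 = 2.8410
Two-sided α = 0.01 → critical value z_{0.005} = 2.576.
Power = Φ(δ − 2.576) + Φ(−δ − 2.576) = Φ(0.265) + Φ(-5.417) = 0.6046 + 0.0000 = 0.6046.
Type II error: β = 1 − power = 1 − 0.6046 = 0.3954.

β ≈ 0.395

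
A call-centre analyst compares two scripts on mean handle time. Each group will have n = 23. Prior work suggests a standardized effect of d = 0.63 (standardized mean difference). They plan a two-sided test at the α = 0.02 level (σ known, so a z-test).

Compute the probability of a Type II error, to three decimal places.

β ≈ 0.575

Noncentrality parameter: δ = d·√(n/2) = 0.63 × √(23/2) = 2.1364
Critical value for a two-sided test at α = 0.02: z_{α/2} = 2.326.
Power = Φ(δ − 2.326) + Φ(−δ − 2.326) = Φ(-0.190) + Φ(-4.463) = 0.4247 + 0.0000 = 0.4247.
Type II error: β = 1 − power = 1 − 0.4247 = 0.5753.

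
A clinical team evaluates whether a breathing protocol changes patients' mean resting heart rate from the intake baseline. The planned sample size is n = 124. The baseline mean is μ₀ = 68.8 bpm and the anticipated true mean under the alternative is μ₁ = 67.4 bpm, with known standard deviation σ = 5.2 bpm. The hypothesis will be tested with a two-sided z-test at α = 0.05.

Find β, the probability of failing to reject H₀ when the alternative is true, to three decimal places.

Standardized effect: d = |μ₁ − μ₀| / σ = |67.4 − 68.8| / 5.2 = 0.2692
Noncentrality parameter: δ = d·√n = 0.2692 × √124 = 2.9980
Two-sided α = 0.05 → critical value z_{0.025} = 1.960.
Power = Φ(δ − 1.960) + Φ(−δ − 1.960) = Φ(1.038) + Φ(-4.958) = 0.8504 + 0.0000 = 0.8504.
Type II error: β = 1 − power = 1 − 0.8504 = 0.1496.

β ≈ 0.150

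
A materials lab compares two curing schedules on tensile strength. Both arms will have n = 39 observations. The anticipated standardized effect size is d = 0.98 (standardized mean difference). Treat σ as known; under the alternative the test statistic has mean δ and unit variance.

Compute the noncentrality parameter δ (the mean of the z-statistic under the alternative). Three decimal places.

δ = d·√(n/2) = 0.98 × √(39/2) = 4.3276

δ ≈ 4.328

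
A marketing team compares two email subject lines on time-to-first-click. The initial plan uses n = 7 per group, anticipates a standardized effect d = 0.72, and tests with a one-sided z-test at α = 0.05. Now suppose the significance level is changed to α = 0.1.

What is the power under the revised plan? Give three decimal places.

Power ≈ 0.526

δ = d·√(n/2) = 0.72 × √(7/2) = 1.3470 (unchanged). New critical value: z_{0.1} = 1.282.
Revised power = P(Z > 1.282 − δ) = Φ(0.065) = 0.5261.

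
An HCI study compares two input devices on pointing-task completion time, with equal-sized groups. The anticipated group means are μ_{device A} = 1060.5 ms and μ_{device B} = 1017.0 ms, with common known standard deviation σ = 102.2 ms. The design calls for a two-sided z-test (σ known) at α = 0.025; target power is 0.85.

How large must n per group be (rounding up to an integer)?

n = 119 per group

Standardized effect: d = |μ_{device A} − μ_{device B}| / σ = |1060.5 − 1017.0| / 102.2 = 0.4256
For power 0.85 need Φ(δ − z_{0.0125}) = 0.85, so δ = z_{0.0125} + z_{0.15} = 2.241 + 1.036 = 3.278.
(The Φ(−δ − z_{α/2}) term is vanishingly small for δ > 0 and is dropped in the standard sample-size formula.)
δ = d·√(n/2) ⇒ n = 2(δ/d)² = 2 × (3.278 / 0.4256)² = 118.61.
Round up to the next whole unit.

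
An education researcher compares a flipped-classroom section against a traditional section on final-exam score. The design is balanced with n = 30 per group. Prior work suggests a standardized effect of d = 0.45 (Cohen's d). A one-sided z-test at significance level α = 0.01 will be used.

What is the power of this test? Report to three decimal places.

Noncentrality parameter: δ = d·√(n/2) = 0.45 × √(30/2) = 1.7428
One-sided α = 0.01 → critical value z_{0.01} = 2.326.
Power = Φ(δ − 2.326) = Φ(-0.584) = 0.2798.

Power ≈ 0.280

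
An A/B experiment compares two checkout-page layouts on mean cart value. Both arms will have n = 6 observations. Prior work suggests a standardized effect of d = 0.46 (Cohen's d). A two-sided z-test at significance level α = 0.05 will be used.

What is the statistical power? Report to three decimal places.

Noncentrality parameter: δ = d·√(n/2) = 0.46 × √(6/2) = 0.7967
Critical value for a two-sided test at α = 0.05: z_{α/2} = 1.960.
Power = Φ(δ − 1.960) + Φ(−δ − 1.960) = Φ(-1.163) + Φ(-2.757) = 0.1224 + 0.0029 = 0.1253.

Power ≈ 0.125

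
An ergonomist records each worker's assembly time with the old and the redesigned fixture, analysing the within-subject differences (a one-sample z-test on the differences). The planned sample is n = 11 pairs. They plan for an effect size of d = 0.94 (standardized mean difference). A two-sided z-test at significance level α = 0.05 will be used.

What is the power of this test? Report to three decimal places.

Power ≈ 0.876

Noncentrality parameter: δ = d·√n = 0.94 × √11 = 3.1176
Critical value for a two-sided test at α = 0.05: z_{α/2} = 1.960.
Power = Φ(δ − 1.960) + Φ(−δ − 1.960) = Φ(1.158) + Φ(-5.078) = 0.8765 + 0.0000 = 0.8765.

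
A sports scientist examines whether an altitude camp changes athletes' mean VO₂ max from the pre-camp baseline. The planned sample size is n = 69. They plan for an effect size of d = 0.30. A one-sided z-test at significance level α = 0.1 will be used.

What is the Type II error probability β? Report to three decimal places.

Noncentrality parameter: δ = d·√n = 0.30 × √69 = 2.4920
Critical value for a one-sided test at α = 0.1: z_α = 1.282.
Power = P(Z > 1.282 − δ) = Φ(1.210) = 0.8869.
Type II error: β = 1 − power = 1 − 0.8869 = 0.1131.

β ≈ 0.113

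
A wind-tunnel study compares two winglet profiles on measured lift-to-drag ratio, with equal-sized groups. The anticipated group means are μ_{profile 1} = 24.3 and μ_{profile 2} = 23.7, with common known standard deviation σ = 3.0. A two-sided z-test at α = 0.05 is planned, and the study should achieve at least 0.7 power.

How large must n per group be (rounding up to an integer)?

Standardized effect: d = |μ_{profile 1} − μ_{profile 2}| / σ = |24.3 − 23.7| / 3.0 = 0.2000
Set Φ(δ − 1.960) = 0.7; then δ − 1.960 = Φ⁻¹(0.7) = 0.524, giving δ = 2.484.
(The Φ(−δ − z_{α/2}) term is vanishingly small for δ > 0 and is dropped in the standard sample-size formula.)
δ = d·√(n/2) ⇒ n = 2(δ/d)² = 2 × (2.484 / 0.2000)² = 308.60.
Round up to the next whole unit.

n = 309 per group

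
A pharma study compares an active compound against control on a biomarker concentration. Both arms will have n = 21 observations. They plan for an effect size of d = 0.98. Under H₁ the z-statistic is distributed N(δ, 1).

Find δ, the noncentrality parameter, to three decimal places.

δ ≈ 3.176

The noncentrality parameter scales effect size by the design's sample-size factor: δ = d·√(n/2) = 0.98 × √(21/2) = 3.1756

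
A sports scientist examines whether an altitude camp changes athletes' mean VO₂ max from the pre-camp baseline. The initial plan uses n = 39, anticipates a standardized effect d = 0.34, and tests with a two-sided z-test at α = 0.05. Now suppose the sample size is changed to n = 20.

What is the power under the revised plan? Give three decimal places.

Power ≈ 0.330

With n = 20: δ = d·√n = 0.34 × √20 = 1.5205. Critical value z_{0.025} = 1.960.
Revised power = Φ(δ − 1.960) + Φ(−δ − 1.960) = Φ(-0.439) + Φ(-3.480) = 0.3302 + 0.0003 = 0.3304.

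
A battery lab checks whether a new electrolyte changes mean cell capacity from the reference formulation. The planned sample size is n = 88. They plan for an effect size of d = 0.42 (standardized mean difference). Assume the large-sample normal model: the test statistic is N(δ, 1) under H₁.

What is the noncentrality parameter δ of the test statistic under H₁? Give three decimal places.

δ = d·√n = 0.42 × √88 = 3.9399

δ ≈ 3.940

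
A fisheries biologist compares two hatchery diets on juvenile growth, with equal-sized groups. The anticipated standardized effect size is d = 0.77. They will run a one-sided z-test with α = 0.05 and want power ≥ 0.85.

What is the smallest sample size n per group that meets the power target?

Set Φ(δ − 1.645) = 0.85; then δ − 1.645 = Φ⁻¹(0.85) = 1.036, giving δ = 2.681.
δ = d·√(n/2) ⇒ n = 2(δ/d)² = 2 × (2.681 / 0.77)² = 24.25.
Rounding up, n = 25 per group.

n = 25 per group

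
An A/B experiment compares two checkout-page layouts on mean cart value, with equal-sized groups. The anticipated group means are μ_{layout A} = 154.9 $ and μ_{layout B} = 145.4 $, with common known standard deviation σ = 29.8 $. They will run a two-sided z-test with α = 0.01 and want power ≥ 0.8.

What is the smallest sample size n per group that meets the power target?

Standardized effect: d = |μ_{layout A} − μ_{layout B}| / σ = |154.9 − 145.4| / 29.8 = 0.3188
Set Φ(δ − 2.576) = 0.8; then δ − 2.576 = Φ⁻¹(0.8) = 0.842, giving δ = 3.417.
(Ignoring the negligible lower-tail rejection probability gives the usual closed-form inversion.)
δ = d·√(n/2) ⇒ n = 2(δ/d)² = 2 × (3.417 / 0.3188)² = 229.84.
Rounding up, n = 230 per group.

n = 230 per group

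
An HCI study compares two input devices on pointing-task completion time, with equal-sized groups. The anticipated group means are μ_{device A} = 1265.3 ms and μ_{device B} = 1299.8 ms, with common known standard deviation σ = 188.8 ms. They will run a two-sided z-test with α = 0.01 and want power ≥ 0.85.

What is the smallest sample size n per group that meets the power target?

n = 782 per group

Standardized effect: d = |μ_{device A} − μ_{device B}| / σ = |1265.3 − 1299.8| / 188.8 = 0.1827
Set Φ(δ − 2.576) = 0.85; then δ − 2.576 = Φ⁻¹(0.85) = 1.036, giving δ = 3.612.
(The Φ(−δ − z_{α/2}) term is vanishingly small for δ > 0 and is dropped in the standard sample-size formula.)
δ = d·√(n/2) ⇒ n = 2(δ/d)² = 2 × (3.612 / 0.1827)² = 781.55.
Rounding up, n = 782 per group.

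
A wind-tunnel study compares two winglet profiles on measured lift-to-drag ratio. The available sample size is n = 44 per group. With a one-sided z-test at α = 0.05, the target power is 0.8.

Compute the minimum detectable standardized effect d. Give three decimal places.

Need Φ(δ − 1.645) = 0.8, so δ = 1.645 + 0.842 = 2.486.
δ = d·√(n/2) ⇒ d = δ/√(n/2) = 2.486/√(44/2) = 0.5301.

d ≈ 0.530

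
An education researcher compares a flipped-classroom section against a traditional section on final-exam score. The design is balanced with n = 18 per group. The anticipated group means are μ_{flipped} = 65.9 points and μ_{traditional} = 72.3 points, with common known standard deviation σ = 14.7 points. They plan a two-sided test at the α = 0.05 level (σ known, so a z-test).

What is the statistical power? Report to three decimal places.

Power ≈ 0.257

Standardized effect: d = |μ_{flipped} − μ_{traditional}| / σ = |65.9 − 72.3| / 14.7 = 0.4354
Noncentrality parameter: δ = d·√(n/2) = 0.4354 × √(18/2) = 1.3061
Critical value for a two-sided test at α = 0.05: z_{α/2} = 1.960.
Power = Φ(δ − 1.960) + Φ(−δ − 1.960) = Φ(-0.654) + Φ(-3.266) = 0.2566 + 0.0005 = 0.2572.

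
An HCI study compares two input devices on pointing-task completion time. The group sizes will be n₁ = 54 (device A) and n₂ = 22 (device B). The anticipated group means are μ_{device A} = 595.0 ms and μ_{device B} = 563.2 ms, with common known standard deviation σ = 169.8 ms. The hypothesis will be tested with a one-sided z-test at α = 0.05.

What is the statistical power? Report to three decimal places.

Standardized effect: d = |μ_{device A} − μ_{device B}| / σ = |595.0 − 563.2| / 169.8 = 0.1873
Noncentrality parameter: δ = d / √(1/n₁ + 1/n₂) = 0.1873 / √(1/54 + 1/22) = 0.7404
One-sided α = 0.05 → critical value z_{0.05} = 1.645.
Power = Φ(δ − 1.645) = Φ(-0.904) = 0.1829.

Power ≈ 0.183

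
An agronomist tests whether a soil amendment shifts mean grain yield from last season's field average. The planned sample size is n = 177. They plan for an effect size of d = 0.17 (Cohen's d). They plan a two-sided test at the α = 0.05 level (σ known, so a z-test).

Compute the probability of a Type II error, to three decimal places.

Noncentrality parameter: δ = d·√n = 0.17 × √177 = 2.2617
Critical value for a two-sided test at α = 0.05: z_{α/2} = 1.960.
Power = Φ(δ − 1.960) + Φ(−δ − 1.960) = Φ(0.302) + Φ(-4.222) = 0.6186 + 0.0000 = 0.6186.
Type II error: β = 1 − power = 1 − 0.6186 = 0.3814.

β ≈ 0.381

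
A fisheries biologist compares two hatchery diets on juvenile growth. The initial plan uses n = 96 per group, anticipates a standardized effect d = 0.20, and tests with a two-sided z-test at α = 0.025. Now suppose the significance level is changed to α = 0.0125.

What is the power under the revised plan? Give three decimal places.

Power ≈ 0.133

δ = d·√(n/2) = 0.20 × √(96/2) = 1.3856 (unchanged). New critical value: z_{0.0063} = 2.498.
Revised power = Φ(δ − 2.498) + Φ(−δ − 2.498) = Φ(-1.112) + Φ(-3.883) = 0.1331 + 0.0001 = 0.1331.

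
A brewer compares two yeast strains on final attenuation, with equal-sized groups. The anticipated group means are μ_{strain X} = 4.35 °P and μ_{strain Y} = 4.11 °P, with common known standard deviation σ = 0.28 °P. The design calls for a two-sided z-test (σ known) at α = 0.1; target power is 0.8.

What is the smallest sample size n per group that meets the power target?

n = 17 per group

Standardized effect: d = |μ_{strain X} − μ_{strain Y}| / σ = |4.35 − 4.11| / 0.28 = 0.8571
Set Φ(δ − 1.645) = 0.8; then δ − 1.645 = Φ⁻¹(0.8) = 0.842, giving δ = 2.486.
(Ignoring the negligible lower-tail rejection probability gives the usual closed-form inversion.)
δ = d·√(n/2) ⇒ n = 2(δ/d)² = 2 × (2.486 / 0.8571)² = 16.83.
Rounding up, n = 17 per group.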